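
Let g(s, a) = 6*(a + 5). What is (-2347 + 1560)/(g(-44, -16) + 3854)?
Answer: -787/3788 ≈ -0.20776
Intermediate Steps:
g(s, a) = 30 + 6*a (g(s, a) = 6*(5 + a) = 30 + 6*a)
(-2347 + 1560)/(g(-44, -16) + 3854) = (-2347 + 1560)/((30 + 6*(-16)) + 3854) = -787/((30 - 96) + 3854) = -787/(-66 + 3854) = -787/3788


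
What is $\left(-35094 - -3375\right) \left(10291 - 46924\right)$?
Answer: $1161962127$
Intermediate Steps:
$\left(-35094 - -3375\right) \left(10291 - 46924\right) = \left(-35094 + 3375\right) \left(-36633\right) = \left(-31719\right) \left(-36633\right) = 1161962127$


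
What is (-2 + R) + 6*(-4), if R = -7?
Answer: -33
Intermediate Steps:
(-2 + R) + 6*(-4) = (-2 - 7) + 6*(-4) = -9 - 24 = -33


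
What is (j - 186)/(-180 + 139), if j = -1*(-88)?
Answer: 98/41 ≈ 2.3902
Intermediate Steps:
j = 88
(j - 186)/(-180 + 139) = (88 - 186)/(-180 + 139) = -98/(-41) = -98*(-1/41) = 98/41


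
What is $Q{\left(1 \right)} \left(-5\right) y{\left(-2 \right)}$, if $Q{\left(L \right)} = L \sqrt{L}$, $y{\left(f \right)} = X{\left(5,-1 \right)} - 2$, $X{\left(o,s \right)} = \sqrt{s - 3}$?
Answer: $10 - 10 i \approx 10.0 - 10.0 i$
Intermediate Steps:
$X{\left(o,s \right)} = \sqrt{-3 + s}$
$y{\left(f \right)} = -2 + 2 i$ ($y{\left(f \right)} = \sqrt{-3 - 1} - 2 = \sqrt{-4} - 2 = 2 i - 2 = -2 + 2 i$)
$Q{\left(L \right)} = L^{\frac{3}{2}}$
$Q{\left(1 \right)} \left(-5\right) y{\left(-2 \right)} = 1^{\frac{3}{2}} \left(-5\right) \left(-2 + 2 i\right) = 1 \left(-5\right) \left(-2 + 2 i\right) = - 5 \left(-2 + 2 i\right) = 10 - 10 i$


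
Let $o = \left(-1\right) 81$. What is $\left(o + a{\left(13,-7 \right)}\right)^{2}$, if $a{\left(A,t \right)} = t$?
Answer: $7744$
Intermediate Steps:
$o = -81$
$\left(o + a{\left(13,-7 \right)}\right)^{2} = \left(-81 - 7\right)^{2} = \left(-88\right)^{2} = 7744$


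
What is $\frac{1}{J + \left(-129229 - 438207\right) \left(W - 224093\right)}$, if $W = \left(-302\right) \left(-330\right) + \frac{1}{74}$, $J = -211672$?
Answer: $\frac{37}{2612479144574} \approx 1.4163 \cdot 10^{-11}$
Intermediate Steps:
$W = \frac{7374841}{74}$ ($W = 99660 + \frac{1}{74} = \frac{7374841}{74} \approx 99660.0$)
$\frac{1}{J + \left(-129229 - 438207\right) \left(W - 224093\right)} = \frac{1}{-211672 + \left(-129229 - 438207\right) \left(\frac{7374841}{74} - 224093\right)} = \frac{1}{-211672 - - \frac{2612486976438}{37}} = \frac{1}{-211672 + \frac{2612486976438}{37}} = \frac{1}{\frac{2612479144574}{37}} = \frac{37}{2612479144574}$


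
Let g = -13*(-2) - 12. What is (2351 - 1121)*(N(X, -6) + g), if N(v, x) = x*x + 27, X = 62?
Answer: 94710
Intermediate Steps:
g = 14 (g = 26 - 12 = 14)
N(v, x) = 27 + x**2 (N(v, x) = x**2 + 27 = 27 + x**2)
(2351 - 1121)*(N(X, -6) + g) = (2351 - 1121)*((27 + (-6)**2) + 14) = 1230*((27 + 36) + 14) = 1230*(63 + 14) = 1230*77 = 94710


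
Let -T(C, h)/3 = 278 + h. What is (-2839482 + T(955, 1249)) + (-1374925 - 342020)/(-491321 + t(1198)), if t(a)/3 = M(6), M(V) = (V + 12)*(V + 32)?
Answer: -1391510143002/489269 ≈ -2.8441e+6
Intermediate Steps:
M(V) = (12 + V)*(32 + V)
t(a) = 2052 (t(a) = 3*(384 + 6² + 44*6) = 3*(384 + 36 + 264) = 3*684 = 2052)
T(C, h) = -834 - 3*h (T(C, h) = -3*(278 + h) = -834 - 3*h)
(-2839482 + T(955, 1249)) + (-1374925 - 342020)/(-491321 + t(1198)) = (-2839482 + (-834 - 3*1249)) + (-1374925 - 342020)/(-491321 + 2052) = (-2839482 + (-834 - 3747)) - 1716945/(-489269) = (-2839482 - 4581) - 1716945*(-1/489269) = -2844063 + 1716945/489269 = -1391510143002/489269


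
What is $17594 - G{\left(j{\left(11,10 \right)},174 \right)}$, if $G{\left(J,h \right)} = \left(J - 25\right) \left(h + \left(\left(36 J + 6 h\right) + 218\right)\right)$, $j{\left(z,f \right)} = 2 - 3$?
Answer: $53994$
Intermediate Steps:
$j{\left(z,f \right)} = -1$
$G{\left(J,h \right)} = \left(-25 + J\right) \left(218 + 7 h + 36 J\right)$ ($G{\left(J,h \right)} = \left(-25 + J\right) \left(h + \left(\left(6 h + 36 J\right) + 218\right)\right) = \left(-25 + J\right) \left(h + \left(218 + 6 h + 36 J\right)\right) = \left(-25 + J\right) \left(218 + 7 h + 36 J\right)$)
$17594 - G{\left(j{\left(11,10 \right)},174 \right)} = 17594 - \left(-5450 - -682 - 30450 + 36 \left(-1\right)^{2} + 7 \left(-1\right) 174\right) = 17594 - \left(-5450 + 682 - 30450 + 36 \cdot 1 - 1218\right) = 17594 - \left(-5450 + 682 - 30450 + 36 - 1218\right) = 17594 - -36400 = 17594 + 36400 = 53994$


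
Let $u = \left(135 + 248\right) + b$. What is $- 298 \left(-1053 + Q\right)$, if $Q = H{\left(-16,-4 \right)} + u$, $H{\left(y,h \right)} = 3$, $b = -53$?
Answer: $214560$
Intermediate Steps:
$u = 330$ ($u = \left(135 + 248\right) - 53 = 383 - 53 = 330$)
$Q = 333$ ($Q = 3 + 330 = 333$)
$- 298 \left(-1053 + Q\right) = - 298 \left(-1053 + 333\right) = \left(-298\right) \left(-720\right) = 214560$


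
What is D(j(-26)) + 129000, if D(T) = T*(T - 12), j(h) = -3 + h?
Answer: 130189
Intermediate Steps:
D(T) = T*(-12 + T)
D(j(-26)) + 129000 = (-3 - 26)*(-12 + (-3 - 26)) + 129000 = -29*(-12 - 29) + 129000 = -29*(-41) + 129000 = 1189 + 129000 = 130189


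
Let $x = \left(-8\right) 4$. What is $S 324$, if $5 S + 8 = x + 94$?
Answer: $\frac{17496}{5} \approx 3499.2$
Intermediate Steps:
$x = -32$
$S = \frac{54}{5}$ ($S = - \frac{8}{5} + \frac{-32 + 94}{5} = - \frac{8}{5} + \frac{1}{5} \cdot 62 = - \frac{8}{5} + \frac{62}{5} = \frac{54}{5} \approx 10.8$)
$S 324 = \frac{54}{5} \cdot 324 = \frac{17496}{5}$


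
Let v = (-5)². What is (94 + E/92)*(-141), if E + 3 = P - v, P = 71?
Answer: -1225431/92 ≈ -13320.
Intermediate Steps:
v = 25
E = 43 (E = -3 + (71 - 1*25) = -3 + (71 - 25) = -3 + 46 = 43)
(94 + E/92)*(-141) = (94 + 43/92)*(-141) = (8691/92)*(-141) = -1225431/92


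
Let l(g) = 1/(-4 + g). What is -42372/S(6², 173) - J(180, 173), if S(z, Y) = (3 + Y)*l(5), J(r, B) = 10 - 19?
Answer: -927/4 ≈ -231.75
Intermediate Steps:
J(r, B) = -9
S(z, Y) = 3 + Y (S(z, Y) = (3 + Y)/(-4 + 5) = (3 + Y)/1 = (3 + Y)*1 = 3 + Y)
-42372/S(6², 173) - J(180, 173) = -42372/(3 + 173) - 1*(-9) = -42372/176 + 9 = -42372*1/176 + 9 = -963/4 + 9 = -927/4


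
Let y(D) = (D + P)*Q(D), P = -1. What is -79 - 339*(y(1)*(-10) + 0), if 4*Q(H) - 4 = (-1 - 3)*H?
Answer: -79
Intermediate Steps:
Q(H) = 1 - H (Q(H) = 1 + ((-1 - 3)*H)/4 = 1 + (-4*H)/4 = 1 - H)
y(D) = (1 - D)*(-1 + D) (y(D) = (D - 1)*(1 - D) = (-1 + D)*(1 - D) = (1 - D)*(-1 + D))
-79 - 339*(y(1)*(-10) + 0) = -79 - 339*(-(-1 + 1)²*(-10) + 0) = -79 - 339*(-1*0²*(-10) + 0) = -79 - 339*(-1*0*(-10) + 0) = -79 - 339*(0*(-10) + 0) = -79 - 339*(0 + 0) = -79 - 339*0 = -79 + 0 = -79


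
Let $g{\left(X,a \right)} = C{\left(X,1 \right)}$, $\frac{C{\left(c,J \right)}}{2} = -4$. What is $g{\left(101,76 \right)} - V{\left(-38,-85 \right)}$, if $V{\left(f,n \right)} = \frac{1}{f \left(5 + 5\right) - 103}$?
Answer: $- \frac{3863}{483} \approx -7.9979$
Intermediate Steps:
$C{\left(c,J \right)} = -8$ ($C{\left(c,J \right)} = 2 \left(-4\right) = -8$)
$V{\left(f,n \right)} = \frac{1}{-103 + 10 f}$ ($V{\left(f,n \right)} = \frac{1}{f 10 - 103} = \frac{1}{10 f - 103} = \frac{1}{-103 + 10 f}$)
$g{\left(X,a \right)} = -8$
$g{\left(101,76 \right)} - V{\left(-38,-85 \right)} = -8 - \frac{1}{-103 + 10 \left(-38\right)} = -8 - \frac{1}{-103 - 380} = -8 - \frac{1}{-483} = -8 - - \frac{1}{483} = -8 + \frac{1}{483} = - \frac{3863}{483}$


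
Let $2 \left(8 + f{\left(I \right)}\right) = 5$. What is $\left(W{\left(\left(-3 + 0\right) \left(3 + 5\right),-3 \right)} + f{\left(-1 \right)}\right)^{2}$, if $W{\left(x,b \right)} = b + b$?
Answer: $\frac{529}{4} \approx 132.25$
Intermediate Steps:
$f{\left(I \right)} = - \frac{11}{2}$ ($f{\left(I \right)} = -8 + \frac{1}{2} \cdot 5 = -8 + \frac{5}{2} = - \frac{11}{2}$)
$W{\left(x,b \right)} = 2 b$
$\left(W{\left(\left(-3 + 0\right) \left(3 + 5\right),-3 \right)} + f{\left(-1 \right)}\right)^{2} = \left(2 \left(-3\right) - \frac{11}{2}\right)^{2} = \left(-6 - \frac{11}{2}\right)^{2} = \left(- \frac{23}{2}\right)^{2} = \frac{529}{4}$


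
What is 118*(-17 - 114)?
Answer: -15458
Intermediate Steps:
118*(-17 - 114) = 118*(-131) = -15458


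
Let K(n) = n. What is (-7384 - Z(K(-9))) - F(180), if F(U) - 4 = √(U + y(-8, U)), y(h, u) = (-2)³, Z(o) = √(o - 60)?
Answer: -7388 - 2*√43 - I*√69 ≈ -7401.1 - 8.3066*I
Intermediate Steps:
Z(o) = √(-60 + o)
y(h, u) = -8
F(U) = 4 + √(-8 + U) (F(U) = 4 + √(U - 8) = 4 + √(-8 + U))
(-7384 - Z(K(-9))) - F(180) = (-7384 - √(-60 - 9)) - (4 + √(-8 + 180)) = (-7384 - √(-69)) - (4 + √172) = (-7384 - I*√69) - (4 + 2*√43) = (-7384 - I*√69) + (-4 - 2*√43) = -7388 - 2*√43 - I*√69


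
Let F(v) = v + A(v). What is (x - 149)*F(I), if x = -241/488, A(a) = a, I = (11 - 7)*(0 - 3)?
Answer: 218859/61 ≈ 3587.9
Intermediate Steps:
I = -12 (I = 4*(-3) = -12)
x = -241/488 (x = -241*1/488 = -241/488 ≈ -0.49385)
F(v) = 2*v (F(v) = v + v = 2*v)
(x - 149)*F(I) = (-241/488 - 149)*(2*(-12)) = -72953/488*(-24) = 218859/61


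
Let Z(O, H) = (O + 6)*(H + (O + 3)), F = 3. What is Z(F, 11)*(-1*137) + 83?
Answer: -20878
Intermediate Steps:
Z(O, H) = (6 + O)*(3 + H + O) (Z(O, H) = (6 + O)*(H + (3 + O)) = (6 + O)*(3 + H + O))
Z(F, 11)*(-1*137) + 83 = (18 + 3**2 + 6*11 + 9*3 + 11*3)*(-1*137) + 83 = (18 + 9 + 66 + 27 + 33)*(-137) + 83 = 153*(-137) + 83 = -20961 + 83 = -20878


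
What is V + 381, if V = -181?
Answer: 200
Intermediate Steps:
V + 381 = -181 + 381 = 200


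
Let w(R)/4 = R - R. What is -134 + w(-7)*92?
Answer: -134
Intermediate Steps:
w(R) = 0 (w(R) = 4*(R - R) = 4*0 = 0)
-134 + w(-7)*92 = -134 + 0*92 = -134 + 0 = -134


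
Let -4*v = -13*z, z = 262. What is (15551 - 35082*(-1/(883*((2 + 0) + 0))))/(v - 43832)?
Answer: -27498148/75903563 ≈ -0.36228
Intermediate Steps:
v = 1703/2 (v = -(-13)*262/4 = -1/4*(-3406) = 1703/2 ≈ 851.50)
(15551 - 35082*(-1/(883*((2 + 0) + 0))))/(v - 43832) = (15551 - 35082*(-1/(883*((2 + 0) + 0))))/(1703/2 - 43832) = (15551 - 35082*(-1/(883*(2 + 0))))/(-85961/2) = (15551 - 35082/(2*(-883)))*(-2/85961) = (15551 - 35082/(-1766))*(-2/85961) = (15551 - 35082*(-1/1766))*(-2/85961) = (15551 + 17541/883)*(-2/85961) = (13749074/883)*(-2/85961) = -27498148/75903563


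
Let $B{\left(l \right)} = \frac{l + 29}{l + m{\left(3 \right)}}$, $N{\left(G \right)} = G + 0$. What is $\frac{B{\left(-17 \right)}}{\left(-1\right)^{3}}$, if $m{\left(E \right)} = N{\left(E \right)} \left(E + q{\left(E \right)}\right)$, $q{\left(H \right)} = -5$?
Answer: $\frac{12}{23} \approx 0.52174$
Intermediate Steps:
$N{\left(G \right)} = G$
$m{\left(E \right)} = E \left(-5 + E\right)$ ($m{\left(E \right)} = E \left(E - 5\right) = E \left(-5 + E\right)$)
$B{\left(l \right)} = \frac{29 + l}{-6 + l}$ ($B{\left(l \right)} = \frac{l + 29}{l + 3 \left(-5 + 3\right)} = \frac{29 + l}{l + 3 \left(-2\right)} = \frac{29 + l}{l - 6} = \frac{29 + l}{-6 + l}$)
$\frac{B{\left(-17 \right)}}{\left(-1\right)^{3}} = \frac{\frac{1}{-6 - 17} \left(29 - 17\right)}{\left(-1\right)^{3}} = \frac{\frac{1}{-23} \cdot 12}{-1} = \left(- \frac{1}{23}\right) 12 \left(-1\right) = \left(- \frac{12}{23}\right) \left(-1\right) = \frac{12}{23}$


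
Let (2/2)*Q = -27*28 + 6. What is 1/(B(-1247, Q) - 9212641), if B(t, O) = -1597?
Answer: -1/9214238 ≈ -1.0853e-7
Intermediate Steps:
Q = -750 (Q = -27*28 + 6 = -756 + 6 = -750)
1/(B(-1247, Q) - 9212641) = 1/(-1597 - 9212641) = 1/(-9214238) = -1/9214238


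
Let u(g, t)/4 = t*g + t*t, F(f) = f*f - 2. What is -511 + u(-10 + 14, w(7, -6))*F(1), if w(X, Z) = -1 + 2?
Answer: -531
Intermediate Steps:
w(X, Z) = 1
F(f) = -2 + f² (F(f) = f² - 2 = -2 + f²)
u(g, t) = 4*t² + 4*g*t (u(g, t) = 4*(t*g + t*t) = 4*(g*t + t²) = 4*(t² + g*t) = 4*t² + 4*g*t)
-511 + u(-10 + 14, w(7, -6))*F(1) = -511 + (4*1*((-10 + 14) + 1))*(-2 + 1²) = -511 + (4*1*(4 + 1))*(-2 + 1) = -511 + (4*1*5)*(-1) = -511 + 20*(-1) = -511 - 20 = -531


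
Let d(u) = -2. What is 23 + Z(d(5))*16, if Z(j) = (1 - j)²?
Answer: 167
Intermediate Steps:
23 + Z(d(5))*16 = 23 + (-1 - 2)²*16 = 23 + (-3)²*16 = 23 + 9*16 = 23 + 144 = 167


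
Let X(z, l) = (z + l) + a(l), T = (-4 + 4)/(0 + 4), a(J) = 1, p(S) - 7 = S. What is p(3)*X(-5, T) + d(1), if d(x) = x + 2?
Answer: -37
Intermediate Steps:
p(S) = 7 + S
d(x) = 2 + x
T = 0 (T = 0/4 = 0*(1/4) = 0)
X(z, l) = 1 + l + z (X(z, l) = (z + l) + 1 = (l + z) + 1 = 1 + l + z)
p(3)*X(-5, T) + d(1) = (7 + 3)*(1 + 0 - 5) + (2 + 1) = 10*(-4) + 3 = -40 + 3 = -37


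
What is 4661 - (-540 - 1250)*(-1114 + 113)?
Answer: -1787129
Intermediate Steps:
4661 - (-540 - 1250)*(-1114 + 113) = 4661 - (-1790)*(-1001) = 4661 - 1*1791790 = 4661 - 1791790 = -1787129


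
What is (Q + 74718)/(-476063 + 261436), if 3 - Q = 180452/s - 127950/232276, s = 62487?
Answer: -542241945578975/1557572865318162 ≈ -0.34813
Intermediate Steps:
Q = 4811617067/7257115206 (Q = 3 - (180452/62487 - 127950/232276) = 3 - (180452*(1/62487) - 127950*1/232276) = 3 - (180452/62487 - 63975/116138) = 3 - 1*16959728551/7257115206 = 3 - 16959728551/7257115206 = 4811617067/7257115206 ≈ 0.66302)
(Q + 74718)/(-476063 + 261436) = (4811617067/7257115206 + 74718)/(-476063 + 261436) = (542241945578975/7257115206)/(-214627) = (542241945578975/7257115206)*(-1/214627) = -542241945578975/1557572865318162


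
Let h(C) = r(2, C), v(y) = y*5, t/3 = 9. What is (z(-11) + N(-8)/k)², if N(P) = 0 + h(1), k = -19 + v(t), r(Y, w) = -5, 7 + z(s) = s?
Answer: 4380649/13456 ≈ 325.55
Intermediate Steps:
t = 27 (t = 3*9 = 27)
z(s) = -7 + s
v(y) = 5*y
k = 116 (k = -19 + 5*27 = -19 + 135 = 116)
h(C) = -5
N(P) = -5 (N(P) = 0 - 5 = -5)
(z(-11) + N(-8)/k)² = ((-7 - 11) - 5/116)² = (-18 - 5*1/116)² = (-18 - 5/116)² = (-2093/116)² = 4380649/13456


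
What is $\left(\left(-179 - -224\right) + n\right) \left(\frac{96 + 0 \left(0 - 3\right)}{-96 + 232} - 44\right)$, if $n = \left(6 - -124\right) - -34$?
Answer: $- \frac{153824}{17} \approx -9048.5$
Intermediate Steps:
$n = 164$ ($n = \left(6 + 124\right) + 34 = 130 + 34 = 164$)
$\left(\left(-179 - -224\right) + n\right) \left(\frac{96 + 0 \left(0 - 3\right)}{-96 + 232} - 44\right) = \left(\left(-179 - -224\right) + 164\right) \left(\frac{96 + 0 \left(0 - 3\right)}{-96 + 232} - 44\right) = \left(\left(-179 + 224\right) + 164\right) \left(\frac{96 + 0 \left(-3\right)}{136} - 44\right) = \left(45 + 164\right) \left(\left(96 + 0\right) \frac{1}{136} - 44\right) = 209 \left(96 \cdot \frac{1}{136} - 44\right) = 209 \left(\frac{12}{17} - 44\right) = 209 \left(- \frac{736}{17}\right) = - \frac{153824}{17}$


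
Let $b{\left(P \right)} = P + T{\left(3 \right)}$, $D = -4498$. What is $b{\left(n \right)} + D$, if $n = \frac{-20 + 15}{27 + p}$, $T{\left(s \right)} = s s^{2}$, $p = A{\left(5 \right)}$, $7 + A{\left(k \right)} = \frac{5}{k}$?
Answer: $- \frac{93896}{21} \approx -4471.2$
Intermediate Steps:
$A{\left(k \right)} = -7 + \frac{5}{k}$
$p = -6$ ($p = -7 + \frac{5}{5} = -7 + 5 \cdot \frac{1}{5} = -7 + 1 = -6$)
$T{\left(s \right)} = s^{3}$
$n = - \frac{5}{21}$ ($n = \frac{-20 + 15}{27 - 6} = - \frac{5}{21} \approx -0.2381$)
$b{\left(P \right)} = 27 + P$ ($b{\left(P \right)} = P + 3^{3} = P + 27 = 27 + P$)
$b{\left(n \right)} + D = \left(27 - \frac{5}{21}\right) - 4498 = \frac{562}{21} - 4498 = - \frac{93896}{21}$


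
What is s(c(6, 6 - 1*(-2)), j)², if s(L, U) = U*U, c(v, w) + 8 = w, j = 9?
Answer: 6561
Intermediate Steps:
c(v, w) = -8 + w
s(L, U) = U²
s(c(6, 6 - 1*(-2)), j)² = (9²)² = 81² = 6561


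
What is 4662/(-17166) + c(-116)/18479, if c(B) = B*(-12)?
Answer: -10375671/52868419 ≈ -0.19625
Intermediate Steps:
c(B) = -12*B
4662/(-17166) + c(-116)/18479 = 4662/(-17166) - 12*(-116)/18479 = 4662*(-1/17166) + 1392*(1/18479) = -777/2861 + 1392/18479 = -10375671/52868419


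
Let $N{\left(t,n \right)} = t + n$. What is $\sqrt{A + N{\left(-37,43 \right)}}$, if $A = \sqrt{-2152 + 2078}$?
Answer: $\sqrt{6 + i \sqrt{74}} \approx 2.8712 + 1.498 i$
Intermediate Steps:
$N{\left(t,n \right)} = n + t$
$A = i \sqrt{74}$ ($A = \sqrt{-74} = i \sqrt{74} \approx 8.6023 i$)
$\sqrt{A + N{\left(-37,43 \right)}} = \sqrt{i \sqrt{74} + \left(43 - 37\right)} = \sqrt{i \sqrt{74} + 6} = \sqrt{6 + i \sqrt{74}}$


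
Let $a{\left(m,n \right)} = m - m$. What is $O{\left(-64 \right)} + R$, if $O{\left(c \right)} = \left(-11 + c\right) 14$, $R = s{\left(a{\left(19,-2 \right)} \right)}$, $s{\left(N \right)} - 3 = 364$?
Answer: $-683$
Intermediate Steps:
$a{\left(m,n \right)} = 0$
$s{\left(N \right)} = 367$ ($s{\left(N \right)} = 3 + 364 = 367$)
$R = 367$
$O{\left(c \right)} = -154 + 14 c$
$O{\left(-64 \right)} + R = \left(-154 + 14 \left(-64\right)\right) + 367 = \left(-154 - 896\right) + 367 = -1050 + 367 = -683$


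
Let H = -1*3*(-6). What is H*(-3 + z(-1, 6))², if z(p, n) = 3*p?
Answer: 648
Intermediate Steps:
H = 18 (H = -3*(-6) = 18)
H*(-3 + z(-1, 6))² = 18*(-3 + 3*(-1))² = 18*(-3 - 3)² = 18*(-6)² = 18*36 = 648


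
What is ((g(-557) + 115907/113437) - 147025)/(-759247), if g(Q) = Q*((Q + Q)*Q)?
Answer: 39222477374700/86126701939 ≈ 455.40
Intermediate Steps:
g(Q) = 2*Q**3 (g(Q) = Q*((2*Q)*Q) = Q*(2*Q**2) = 2*Q**3)
((g(-557) + 115907/113437) - 147025)/(-759247) = ((2*(-557)**3 + 115907/113437) - 147025)/(-759247) = ((2*(-172808693) + 115907*(1/113437)) - 147025)*(-1/759247) = ((-345617386 + 115907/113437) - 147025)*(-1/759247) = (-39205799299775/113437 - 147025)*(-1/759247) = -39222477374700/113437*(-1/759247) = 39222477374700/86126701939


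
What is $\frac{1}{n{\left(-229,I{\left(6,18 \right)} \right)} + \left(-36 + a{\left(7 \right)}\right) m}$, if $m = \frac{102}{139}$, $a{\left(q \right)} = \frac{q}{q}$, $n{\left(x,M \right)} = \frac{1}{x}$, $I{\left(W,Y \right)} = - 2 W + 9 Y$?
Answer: $- \frac{31831}{817669} \approx -0.038929$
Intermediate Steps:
$a{\left(q \right)} = 1$
$m = \frac{102}{139}$ ($m = 102 \cdot \frac{1}{139} = \frac{102}{139} \approx 0.73381$)
$\frac{1}{n{\left(-229,I{\left(6,18 \right)} \right)} + \left(-36 + a{\left(7 \right)}\right) m} = \frac{1}{\frac{1}{-229} + \left(-36 + 1\right) \frac{102}{139}} = \frac{1}{- \frac{1}{229} - \frac{3570}{139}} = \frac{1}{- \frac{817669}{31831}} = - \frac{31831}{817669}$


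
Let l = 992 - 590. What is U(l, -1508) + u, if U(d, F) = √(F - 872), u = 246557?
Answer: 246557 + 2*I*√595 ≈ 2.4656e+5 + 48.785*I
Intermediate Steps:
l = 402
U(d, F) = √(-872 + F)
U(l, -1508) + u = √(-872 - 1508) + 246557 = √(-2380) + 246557 = 2*I*√595 + 246557 = 246557 + 2*I*√595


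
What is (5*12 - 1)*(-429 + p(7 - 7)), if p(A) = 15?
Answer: -24426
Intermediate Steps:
(5*12 - 1)*(-429 + p(7 - 7)) = (5*12 - 1)*(-429 + 15) = (60 - 1)*(-414) = 59*(-414) = -24426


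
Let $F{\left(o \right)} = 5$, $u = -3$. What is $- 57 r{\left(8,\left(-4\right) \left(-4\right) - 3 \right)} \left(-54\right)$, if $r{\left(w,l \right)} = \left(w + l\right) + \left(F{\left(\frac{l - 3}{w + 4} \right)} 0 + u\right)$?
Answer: $55404$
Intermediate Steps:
$r{\left(w,l \right)} = -3 + l + w$ ($r{\left(w,l \right)} = \left(w + l\right) + \left(5 \cdot 0 - 3\right) = \left(l + w\right) + \left(0 - 3\right) = \left(l + w\right) - 3 = -3 + l + w$)
$- 57 r{\left(8,\left(-4\right) \left(-4\right) - 3 \right)} \left(-54\right) = - 57 \left(-3 - -13 + 8\right) \left(-54\right) = - 57 \left(-3 + \left(16 - 3\right) + 8\right) \left(-54\right) = - 57 \left(-3 + 13 + 8\right) \left(-54\right) = \left(-57\right) 18 \left(-54\right) = \left(-1026\right) \left(-54\right) = 55404$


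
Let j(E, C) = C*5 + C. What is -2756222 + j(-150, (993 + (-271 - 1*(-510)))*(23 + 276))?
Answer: -546014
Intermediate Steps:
j(E, C) = 6*C (j(E, C) = 5*C + C = 6*C)
-2756222 + j(-150, (993 + (-271 - 1*(-510)))*(23 + 276)) = -2756222 + 6*((993 + (-271 - 1*(-510)))*(23 + 276)) = -2756222 + 6*((993 + (-271 + 510))*299) = -2756222 + 6*((993 + 239)*299) = -2756222 + 6*(1232*299) = -2756222 + 6*368368 = -2756222 + 2210208 = -546014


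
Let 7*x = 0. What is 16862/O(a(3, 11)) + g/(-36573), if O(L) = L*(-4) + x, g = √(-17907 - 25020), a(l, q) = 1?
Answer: -8431/2 - I*√42927/36573 ≈ -4215.5 - 0.0056651*I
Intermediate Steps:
x = 0 (x = (⅐)*0 = 0)
g = I*√42927 (g = √(-42927) = I*√42927 ≈ 207.19*I)
O(L) = -4*L (O(L) = L*(-4) + 0 = -4*L + 0 = -4*L)
16862/O(a(3, 11)) + g/(-36573) = 16862/((-4*1)) + (I*√42927)/(-36573) = 16862/(-4) + (I*√42927)*(-1/36573) = 16862*(-¼) - I*√42927/36573 = -8431/2 - I*√42927/36573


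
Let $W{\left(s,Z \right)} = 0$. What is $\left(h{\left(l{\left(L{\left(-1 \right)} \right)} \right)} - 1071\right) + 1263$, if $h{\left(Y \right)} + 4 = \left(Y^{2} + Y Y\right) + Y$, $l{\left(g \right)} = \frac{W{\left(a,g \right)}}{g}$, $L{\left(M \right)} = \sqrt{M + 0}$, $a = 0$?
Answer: $188$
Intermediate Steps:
$L{\left(M \right)} = \sqrt{M}$
$l{\left(g \right)} = 0$ ($l{\left(g \right)} = \frac{0}{g} = 0$)
$h{\left(Y \right)} = -4 + Y + 2 Y^{2}$ ($h{\left(Y \right)} = -4 + \left(\left(Y^{2} + Y Y\right) + Y\right) = -4 + \left(\left(Y^{2} + Y^{2}\right) + Y\right) = -4 + \left(2 Y^{2} + Y\right) = -4 + \left(Y + 2 Y^{2}\right) = -4 + Y + 2 Y^{2}$)
$\left(h{\left(l{\left(L{\left(-1 \right)} \right)} \right)} - 1071\right) + 1263 = \left(\left(-4 + 0 + 2 \cdot 0^{2}\right) - 1071\right) + 1263 = \left(\left(-4 + 0 + 2 \cdot 0\right) - 1071\right) + 1263 = \left(\left(-4 + 0 + 0\right) - 1071\right) + 1263 = \left(-4 - 1071\right) + 1263 = -1075 + 1263 = 188$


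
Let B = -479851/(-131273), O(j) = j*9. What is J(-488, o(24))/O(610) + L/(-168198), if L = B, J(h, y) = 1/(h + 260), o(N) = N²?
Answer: -103786491629/4606299569985480 ≈ -2.2531e-5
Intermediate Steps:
O(j) = 9*j
J(h, y) = 1/(260 + h)
B = 479851/131273 (B = -479851*(-1/131273) = 479851/131273 ≈ 3.6554)
L = 479851/131273 ≈ 3.6554
J(-488, o(24))/O(610) + L/(-168198) = 1/((260 - 488)*((9*610))) + (479851/131273)/(-168198) = 1/(-228*5490) + (479851/131273)*(-1/168198) = -1/228*1/5490 - 479851/22079856054 = -1/1251720 - 479851/22079856054 = -103786491629/4606299569985480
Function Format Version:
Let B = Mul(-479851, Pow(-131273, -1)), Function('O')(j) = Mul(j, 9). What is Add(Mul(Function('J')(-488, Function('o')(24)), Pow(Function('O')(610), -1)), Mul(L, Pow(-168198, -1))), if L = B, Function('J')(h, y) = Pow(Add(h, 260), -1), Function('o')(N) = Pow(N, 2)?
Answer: Rational(-103786491629, 4606299569985480) ≈ -2.2531e-5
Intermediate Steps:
Function('O')(j) = Mul(9, j)
Function('J')(h, y) = Pow(Add(260, h), -1)
B = Rational(479851, 131273) (B = Mul(-479851, Rational(-1, 131273)) = Rational(479851, 131273) ≈ 3.6554)
L = Rational(479851, 131273) ≈ 3.6554
Add(Mul(Function('J')(-488, Function('o')(24)), Pow(Function('O')(610), -1)), Mul(L, Pow(-168198, -1))) = Add(Mul(Pow(Add(260, -488), -1), Pow(Mul(9, 610), -1)), Mul(Rational(479851, 131273), Pow(-168198, -1))) = Add(Mul(Pow(-228, -1), Pow(5490, -1)), Mul(Rational(479851, 131273), Rational(-1, 168198))) = Add(Mul(Rational(-1, 228), Rational(1, 5490)), Rational(-479851, 22079856054)) = Add(Rational(-1, 1251720), Rational(-479851, 22079856054)) = Rational(-103786491629, 4606299569985480)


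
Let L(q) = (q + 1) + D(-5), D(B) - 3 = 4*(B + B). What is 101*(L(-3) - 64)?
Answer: -10403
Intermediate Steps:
D(B) = 3 + 8*B (D(B) = 3 + 4*(B + B) = 3 + 4*(2*B) = 3 + 8*B)
L(q) = -36 + q (L(q) = (q + 1) + (3 + 8*(-5)) = (1 + q) + (3 - 40) = (1 + q) - 37 = -36 + q)
101*(L(-3) - 64) = 101*((-36 - 3) - 64) = 101*(-39 - 64) = 101*(-103) = -10403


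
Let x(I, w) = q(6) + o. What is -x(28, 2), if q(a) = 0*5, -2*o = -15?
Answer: -15/2 ≈ -7.5000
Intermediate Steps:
o = 15/2 (o = -1/2*(-15) = 15/2 ≈ 7.5000)
q(a) = 0
x(I, w) = 15/2 (x(I, w) = 0 + 15/2 = 15/2)
-x(28, 2) = -1*15/2 = -15/2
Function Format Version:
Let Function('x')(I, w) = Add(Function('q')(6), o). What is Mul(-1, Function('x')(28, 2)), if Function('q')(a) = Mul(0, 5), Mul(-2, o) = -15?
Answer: Rational(-15, 2) ≈ -7.5000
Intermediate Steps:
o = Rational(15, 2) (o = Mul(Rational(-1, 2), -15) = Rational(15, 2) ≈ 7.5000)
Function('q')(a) = 0
Function('x')(I, w) = Rational(15, 2) (Function('x')(I, w) = Add(0, Rational(15, 2)) = Rational(15, 2))
Mul(-1, Function('x')(28, 2)) = Mul(-1, Rational(15, 2)) = Rational(-15, 2)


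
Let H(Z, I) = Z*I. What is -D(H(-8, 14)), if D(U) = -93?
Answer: 93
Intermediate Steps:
H(Z, I) = I*Z
-D(H(-8, 14)) = -1*(-93) = 93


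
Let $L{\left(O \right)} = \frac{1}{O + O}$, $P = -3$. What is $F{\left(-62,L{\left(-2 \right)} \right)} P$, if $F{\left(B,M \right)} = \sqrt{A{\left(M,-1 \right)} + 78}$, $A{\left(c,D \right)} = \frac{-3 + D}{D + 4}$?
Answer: $- \sqrt{690} \approx -26.268$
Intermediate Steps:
$A{\left(c,D \right)} = \frac{-3 + D}{4 + D}$
$L{\left(O \right)} = \frac{1}{2 O}$
$F{\left(B,M \right)} = \frac{\sqrt{690}}{3}$ ($F{\left(B,M \right)} = \sqrt{\frac{-3 - 1}{4 - 1} + 78} = \sqrt{\frac{1}{3} \left(-4\right) + 78} = \sqrt{- \frac{4}{3} + 78} = \sqrt{\frac{230}{3}} = \frac{\sqrt{690}}{3}$)
$F{\left(-62,L{\left(-2 \right)} \right)} P = \frac{\sqrt{690}}{3} \left(-3\right) = - \sqrt{690}$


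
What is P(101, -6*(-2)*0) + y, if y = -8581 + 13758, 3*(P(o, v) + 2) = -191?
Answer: 15334/3 ≈ 5111.3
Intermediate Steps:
P(o, v) = -197/3 (P(o, v) = -2 + (⅓)*(-191) = -2 - 191/3 = -197/3)
y = 5177
P(101, -6*(-2)*0) + y = -197/3 + 5177 = 15334/3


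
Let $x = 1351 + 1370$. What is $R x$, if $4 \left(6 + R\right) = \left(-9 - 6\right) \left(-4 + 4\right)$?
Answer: $-16326$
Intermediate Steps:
$R = -6$ ($R = -6 + \frac{\left(-9 - 6\right) \left(-4 + 4\right)}{4} = -6 + \frac{\left(-15\right) 0}{4} = -6 + \frac{1}{4} \cdot 0 = -6 + 0 = -6$)
$x = 2721$
$R x = \left(-6\right) 2721 = -16326$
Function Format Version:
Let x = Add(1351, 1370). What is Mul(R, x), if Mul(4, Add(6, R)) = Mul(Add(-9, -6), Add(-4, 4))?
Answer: -16326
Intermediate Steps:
R = -6 (R = Add(-6, Mul(Rational(1, 4), Mul(Add(-9, -6), Add(-4, 4)))) = Add(-6, Mul(Rational(1, 4), Mul(-15, 0))) = Add(-6, Mul(Rational(1, 4), 0)) = Add(-6, 0) = -6)
x = 2721
Mul(R, x) = Mul(-6, 2721) = -16326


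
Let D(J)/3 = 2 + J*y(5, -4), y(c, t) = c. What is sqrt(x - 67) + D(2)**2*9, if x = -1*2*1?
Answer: 11664 + I*sqrt(69) ≈ 11664.0 + 8.3066*I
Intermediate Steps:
x = -2 (x = -2*1 = -2)
D(J) = 6 + 15*J (D(J) = 3*(2 + J*5) = 3*(2 + 5*J) = 6 + 15*J)
sqrt(x - 67) + D(2)**2*9 = sqrt(-2 - 67) + (6 + 15*2)**2*9 = sqrt(-69) + (6 + 30)**2*9 = I*sqrt(69) + 36**2*9 = I*sqrt(69) + 1296*9 = I*sqrt(69) + 11664 = 11664 + I*sqrt(69)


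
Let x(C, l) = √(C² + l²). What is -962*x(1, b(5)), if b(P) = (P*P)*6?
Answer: -962*√22501 ≈ -1.4430e+5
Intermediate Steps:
b(P) = 6*P² (b(P) = P²*6 = 6*P²)
-962*x(1, b(5)) = -962*√(1² + (6*5²)²) = -962*√(1 + (6*25)²) = -962*√(1 + 150²) = -962*√(1 + 22500) = -962*√22501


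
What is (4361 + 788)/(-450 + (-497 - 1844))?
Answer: -5149/2791 ≈ -1.8449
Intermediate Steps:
(4361 + 788)/(-450 + (-497 - 1844)) = 5149/(-450 - 2341) = 5149/(-2791) = 5149*(-1/2791) = -5149/2791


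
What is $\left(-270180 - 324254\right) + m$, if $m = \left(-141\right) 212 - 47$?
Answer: $-624373$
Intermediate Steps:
$m = -29939$ ($m = -29892 - 47 = -29939$)
$\left(-270180 - 324254\right) + m = \left(-270180 - 324254\right) - 29939 = -594434 - 29939 = -624373$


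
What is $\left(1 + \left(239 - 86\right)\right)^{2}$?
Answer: $23716$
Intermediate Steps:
$\left(1 + \left(239 - 86\right)\right)^{2} = \left(1 + 153\right)^{2} = 154^{2} = 23716$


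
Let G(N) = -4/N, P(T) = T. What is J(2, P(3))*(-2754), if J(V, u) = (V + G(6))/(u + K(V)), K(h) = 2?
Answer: -3672/5 ≈ -734.40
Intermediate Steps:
J(V, u) = (-⅔ + V)/(2 + u) (J(V, u) = (V - 4/6)/(u + 2) = (V - 4*⅙)/(2 + u) = (V - ⅔)/(2 + u) = (-⅔ + V)/(2 + u))
J(2, P(3))*(-2754) = ((-⅔ + 2)/(2 + 3))*(-2754) = ((4/3)/5)*(-2754) = ((⅕)*(4/3))*(-2754) = (4/15)*(-2754) = -3672/5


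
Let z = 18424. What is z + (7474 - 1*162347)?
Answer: -136449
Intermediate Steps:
z + (7474 - 1*162347) = 18424 + (7474 - 1*162347) = 18424 + (7474 - 162347) = 18424 - 154873 = -136449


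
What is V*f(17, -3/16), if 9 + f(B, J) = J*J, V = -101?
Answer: 231795/256 ≈ 905.45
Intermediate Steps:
f(B, J) = -9 + J² (f(B, J) = -9 + J*J = -9 + J²)
V*f(17, -3/16) = -101*(-9 + (-3/16)²) = -101*(-9 + 9/256) = -101*(-2295/256) = 231795/256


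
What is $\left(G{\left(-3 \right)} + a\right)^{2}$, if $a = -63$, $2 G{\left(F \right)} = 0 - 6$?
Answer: $4356$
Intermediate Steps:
$G{\left(F \right)} = -3$ ($G{\left(F \right)} = \frac{0 - 6}{2} = \frac{1}{2} \left(-6\right) = -3$)
$\left(G{\left(-3 \right)} + a\right)^{2} = \left(-3 - 63\right)^{2} = \left(-66\right)^{2} = 4356$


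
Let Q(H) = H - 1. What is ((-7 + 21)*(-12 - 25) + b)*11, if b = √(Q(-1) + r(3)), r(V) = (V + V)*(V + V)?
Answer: -5698 + 11*√34 ≈ -5633.9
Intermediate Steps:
Q(H) = -1 + H
r(V) = 4*V² (r(V) = (2*V)*(2*V) = 4*V²)
b = √34 (b = √((-1 - 1) + 4*3²) = √(-2 + 4*9) = √(-2 + 36) = √34 ≈ 5.8309)
((-7 + 21)*(-12 - 25) + b)*11 = ((-7 + 21)*(-12 - 25) + √34)*11 = (14*(-37) + √34)*11 = (-518 + √34)*11 = -5698 + 11*√34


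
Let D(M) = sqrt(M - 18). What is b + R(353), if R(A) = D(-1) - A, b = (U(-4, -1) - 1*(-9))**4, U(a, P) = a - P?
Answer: 943 + I*sqrt(19) ≈ 943.0 + 4.3589*I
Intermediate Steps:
D(M) = sqrt(-18 + M)
b = 1296 (b = ((-4 - 1*(-1)) - 1*(-9))**4 = ((-4 + 1) + 9)**4 = (-3 + 9)**4 = 6**4 = 1296)
R(A) = -A + I*sqrt(19) (R(A) = sqrt(-18 - 1) - A = sqrt(-19) - A = I*sqrt(19) - A = -A + I*sqrt(19))
b + R(353) = 1296 + (-1*353 + I*sqrt(19)) = 1296 + (-353 + I*sqrt(19)) = 943 + I*sqrt(19)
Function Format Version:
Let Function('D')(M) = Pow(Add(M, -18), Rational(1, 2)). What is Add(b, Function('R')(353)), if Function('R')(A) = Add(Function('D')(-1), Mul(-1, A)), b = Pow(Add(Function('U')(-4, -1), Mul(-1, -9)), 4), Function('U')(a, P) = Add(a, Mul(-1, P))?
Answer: Add(943, Mul(I, Pow(19, Rational(1, 2)))) ≈ Add(943.00, Mul(4.3589, I))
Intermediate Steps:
Function('D')(M) = Pow(Add(-18, M), Rational(1, 2))
b = 1296 (b = Pow(Add(Add(-4, Mul(-1, -1)), Mul(-1, -9)), 4) = Pow(Add(Add(-4, 1), 9), 4) = Pow(Add(-3, 9), 4) = Pow(6, 4) = 1296)
Function('R')(A) = Add(Mul(-1, A), Mul(I, Pow(19, Rational(1, 2)))) (Function('R')(A) = Add(Pow(Add(-18, -1), Rational(1, 2)), Mul(-1, A)) = Add(Pow(-19, Rational(1, 2)), Mul(-1, A)) = Add(Mul(I, Pow(19, Rational(1, 2))), Mul(-1, A)) = Add(Mul(-1, A), Mul(I, Pow(19, Rational(1, 2)))))
Add(b, Function('R')(353)) = Add(1296, Add(Mul(-1, 353), Mul(I, Pow(19, Rational(1, 2))))) = Add(1296, Add(-353, Mul(I, Pow(19, Rational(1, 2))))) = Add(943, Mul(I, Pow(19, Rational(1, 2))))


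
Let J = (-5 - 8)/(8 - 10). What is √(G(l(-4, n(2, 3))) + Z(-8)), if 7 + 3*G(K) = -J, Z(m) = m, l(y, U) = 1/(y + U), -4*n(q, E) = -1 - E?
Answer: 5*I*√2/2 ≈ 3.5355*I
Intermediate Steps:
J = 13/2 (J = -13/(-2) = -13*(-½) = 13/2 ≈ 6.5000)
n(q, E) = ¼ + E/4 (n(q, E) = -(-1 - E)/4 = ¼ + E/4)
l(y, U) = 1/(U + y)
G(K) = -9/2 (G(K) = -7/3 + (-1*13/2)/3 = -7/3 + (⅓)*(-13/2) = -7/3 - 13/6 = -9/2)
√(G(l(-4, n(2, 3))) + Z(-8)) = √(-9/2 - 8) = √(-25/2) = 5*I*√2/2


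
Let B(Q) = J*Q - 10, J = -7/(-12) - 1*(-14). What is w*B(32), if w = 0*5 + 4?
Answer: 5480/3 ≈ 1826.7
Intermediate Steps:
J = 175/12 (J = -7*(-1/12) + 14 = 7/12 + 14 = 175/12 ≈ 14.583)
w = 4 (w = 0 + 4 = 4)
B(Q) = -10 + 175*Q/12 (B(Q) = 175*Q/12 - 10 = -10 + 175*Q/12)
w*B(32) = 4*(-10 + (175/12)*32) = 4*(-10 + 1400/3) = 4*(1370/3) = 5480/3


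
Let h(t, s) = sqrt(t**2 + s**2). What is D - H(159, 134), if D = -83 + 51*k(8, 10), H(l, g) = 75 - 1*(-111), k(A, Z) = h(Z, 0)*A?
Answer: 3811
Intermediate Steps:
h(t, s) = sqrt(s**2 + t**2)
k(A, Z) = A*sqrt(Z**2) (k(A, Z) = sqrt(0**2 + Z**2)*A = sqrt(0 + Z**2)*A = sqrt(Z**2)*A = A*sqrt(Z**2))
H(l, g) = 186 (H(l, g) = 75 + 111 = 186)
D = 3997 (D = -83 + 51*(8*sqrt(10**2)) = -83 + 51*(8*sqrt(100)) = -83 + 51*(8*10) = -83 + 51*80 = -83 + 4080 = 3997)
D - H(159, 134) = 3997 - 1*186 = 3997 - 186 = 3811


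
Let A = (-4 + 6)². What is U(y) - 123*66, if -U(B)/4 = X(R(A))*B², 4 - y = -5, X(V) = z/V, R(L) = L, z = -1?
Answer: -8037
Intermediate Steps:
A = 4 (A = 2² = 4)
X(V) = -1/V
y = 9 (y = 4 - 1*(-5) = 4 + 5 = 9)
U(B) = B² (U(B) = -4*(-1/4)*B² = -4*(-1*¼)*B² = -(-1)*B² = B²)
U(y) - 123*66 = 9² - 123*66 = 81 - 8118 = -8037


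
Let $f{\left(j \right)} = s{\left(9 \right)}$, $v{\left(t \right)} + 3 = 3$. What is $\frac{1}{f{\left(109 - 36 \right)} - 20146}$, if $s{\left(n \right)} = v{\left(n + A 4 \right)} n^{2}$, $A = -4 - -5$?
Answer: $- \frac{1}{20146} \approx -4.9638 \cdot 10^{-5}$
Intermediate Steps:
$A = 1$ ($A = -4 + 5 = 1$)
$v{\left(t \right)} = 0$ ($v{\left(t \right)} = -3 + 3 = 0$)
$s{\left(n \right)} = 0$ ($s{\left(n \right)} = 0 n^{2} = 0$)
$f{\left(j \right)} = 0$
$\frac{1}{f{\left(109 - 36 \right)} - 20146} = \frac{1}{0 - 20146} = \frac{1}{-20146} = - \frac{1}{20146}$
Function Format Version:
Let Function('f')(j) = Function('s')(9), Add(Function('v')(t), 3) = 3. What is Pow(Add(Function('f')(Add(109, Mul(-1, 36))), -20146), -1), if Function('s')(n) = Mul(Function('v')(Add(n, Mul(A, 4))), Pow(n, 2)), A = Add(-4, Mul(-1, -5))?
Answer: Rational(-1, 20146) ≈ -4.9638e-5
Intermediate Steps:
A = 1 (A = Add(-4, 5) = 1)
Function('v')(t) = 0 (Function('v')(t) = Add(-3, 3) = 0)
Function('s')(n) = 0 (Function('s')(n) = Mul(0, Pow(n, 2)) = 0)
Function('f')(j) = 0
Pow(Add(Function('f')(Add(109, Mul(-1, 36))), -20146), -1) = Pow(Add(0, -20146), -1) = Pow(-20146, -1) = Rational(-1, 20146)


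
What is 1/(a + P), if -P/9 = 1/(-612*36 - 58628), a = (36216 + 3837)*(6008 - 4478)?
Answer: 80660/4942932719409 ≈ 1.6318e-8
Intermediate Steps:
a = 61281090 (a = 40053*1530 = 61281090)
P = 9/80660 (P = -9/(-612*36 - 58628) = -9/(-22032 - 58628) = -9/(-80660) = -9*(-1/80660) = 9/80660 ≈ 0.00011158)
1/(a + P) = 1/(61281090 + 9/80660) = 1/(4942932719409/80660) = 80660/4942932719409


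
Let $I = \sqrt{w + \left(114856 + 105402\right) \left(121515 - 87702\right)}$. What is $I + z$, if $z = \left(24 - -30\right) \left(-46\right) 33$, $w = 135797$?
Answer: $-81972 + 131 \sqrt{433991} \approx 4328.2$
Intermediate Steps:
$I = 131 \sqrt{433991}$ ($I = \sqrt{135797 + \left(114856 + 105402\right) \left(121515 - 87702\right)} = \sqrt{135797 + 220258 \cdot 33813} = \sqrt{135797 + 7447583754} = \sqrt{7447719551} = 131 \sqrt{433991} \approx 86300.0$)
$z = -81972$ ($z = \left(24 + 30\right) \left(-46\right) 33 = 54 \left(-46\right) 33 = \left(-2484\right) 33 = -81972$)
$I + z = 131 \sqrt{433991} - 81972 = -81972 + 131 \sqrt{433991}$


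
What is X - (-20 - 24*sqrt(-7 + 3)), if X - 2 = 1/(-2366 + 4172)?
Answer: 39733/1806 + 48*I ≈ 22.001 + 48.0*I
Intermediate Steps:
X = 3613/1806 (X = 2 + 1/(-2366 + 4172) = 2 + 1/1806 = 3613/1806 ≈ 2.0006)
X - (-20 - 24*sqrt(-7 + 3)) = 3613/1806 - (-20 - 24*sqrt(-7 + 3)) = 3613/1806 - (-20 - 48*I) = 3613/1806 + (20 + 48*I) = 39733/1806 + 48*I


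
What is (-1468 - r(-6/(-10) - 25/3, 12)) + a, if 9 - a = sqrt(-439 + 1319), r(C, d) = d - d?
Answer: -1459 - 4*sqrt(55) ≈ -1488.7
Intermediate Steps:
r(C, d) = 0
a = 9 - 4*sqrt(55) (a = 9 - sqrt(-439 + 1319) = 9 - sqrt(880) = 9 - 4*sqrt(55) ≈ -20.665)
(-1468 - r(-6/(-10) - 25/3, 12)) + a = (-1468 - 1*0) + (9 - 4*sqrt(55)) = (-1468 + 0) + (9 - 4*sqrt(55)) = -1468 + (9 - 4*sqrt(55)) = -1459 - 4*sqrt(55)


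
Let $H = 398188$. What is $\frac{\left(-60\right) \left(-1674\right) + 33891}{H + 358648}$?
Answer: $\frac{134331}{756836} \approx 0.17749$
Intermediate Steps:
$\frac{\left(-60\right) \left(-1674\right) + 33891}{H + 358648} = \frac{\left(-60\right) \left(-1674\right) + 33891}{398188 + 358648} = \frac{100440 + 33891}{756836} = 134331 \cdot \frac{1}{756836} = \frac{134331}{756836}$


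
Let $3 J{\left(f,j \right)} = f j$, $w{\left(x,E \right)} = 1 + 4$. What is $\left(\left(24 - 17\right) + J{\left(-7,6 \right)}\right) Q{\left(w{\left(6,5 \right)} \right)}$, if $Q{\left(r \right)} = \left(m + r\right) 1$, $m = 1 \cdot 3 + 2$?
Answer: $-70$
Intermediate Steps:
$w{\left(x,E \right)} = 5$
$m = 5$ ($m = 3 + 2 = 5$)
$J{\left(f,j \right)} = \frac{f j}{3}$
$Q{\left(r \right)} = 5 + r$ ($Q{\left(r \right)} = \left(5 + r\right) 1 = 5 + r$)
$\left(\left(24 - 17\right) + J{\left(-7,6 \right)}\right) Q{\left(w{\left(6,5 \right)} \right)} = \left(\left(24 - 17\right) + \frac{1}{3} \left(-7\right) 6\right) \left(5 + 5\right) = \left(7 - 14\right) 10 = \left(-7\right) 10 = -70$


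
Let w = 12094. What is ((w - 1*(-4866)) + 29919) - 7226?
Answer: 39653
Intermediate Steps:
((w - 1*(-4866)) + 29919) - 7226 = ((12094 - 1*(-4866)) + 29919) - 7226 = ((12094 + 4866) + 29919) - 7226 = (16960 + 29919) - 7226 = 46879 - 7226 = 39653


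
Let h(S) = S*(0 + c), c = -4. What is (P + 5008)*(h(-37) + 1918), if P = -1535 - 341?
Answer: 6470712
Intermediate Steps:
h(S) = -4*S (h(S) = S*(0 - 4) = S*(-4) = -4*S)
P = -1876
(P + 5008)*(h(-37) + 1918) = (-1876 + 5008)*(-4*(-37) + 1918) = 3132*(148 + 1918) = 3132*2066 = 6470712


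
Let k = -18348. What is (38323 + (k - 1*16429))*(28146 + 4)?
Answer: 99819900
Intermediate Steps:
(38323 + (k - 1*16429))*(28146 + 4) = (38323 + (-18348 - 1*16429))*(28146 + 4) = (38323 + (-18348 - 16429))*28150 = (38323 - 34777)*28150 = 3546*28150 = 99819900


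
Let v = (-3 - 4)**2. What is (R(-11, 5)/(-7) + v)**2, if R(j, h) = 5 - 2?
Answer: 115600/49 ≈ 2359.2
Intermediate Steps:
R(j, h) = 3
v = 49 (v = (-7)**2 = 49)
(R(-11, 5)/(-7) + v)**2 = (3/(-7) + 49)**2 = (3*(-1/7) + 49)**2 = (-3/7 + 49)**2 = (340/7)**2 = 115600/49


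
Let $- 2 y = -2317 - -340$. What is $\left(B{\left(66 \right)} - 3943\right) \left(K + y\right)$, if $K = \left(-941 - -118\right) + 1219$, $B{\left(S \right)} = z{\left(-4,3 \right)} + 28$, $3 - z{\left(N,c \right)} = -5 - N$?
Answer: $- \frac{10829559}{2} \approx -5.4148 \cdot 10^{6}$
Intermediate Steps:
$y = \frac{1977}{2}$ ($y = - \frac{-2317 - -340}{2} = - \frac{-2317 + 340}{2} = \left(- \frac{1}{2}\right) \left(-1977\right) = \frac{1977}{2} \approx 988.5$)
$z{\left(N,c \right)} = 8 + N$ ($z{\left(N,c \right)} = 3 - \left(-5 - N\right) = 3 + \left(5 + N\right) = 8 + N$)
$B{\left(S \right)} = 32$ ($B{\left(S \right)} = \left(8 - 4\right) + 28 = 4 + 28 = 32$)
$K = 396$ ($K = \left(-941 + 118\right) + 1219 = -823 + 1219 = 396$)
$\left(B{\left(66 \right)} - 3943\right) \left(K + y\right) = \left(32 - 3943\right) \left(396 + \frac{1977}{2}\right) = \left(-3911\right) \frac{2769}{2} = - \frac{10829559}{2}$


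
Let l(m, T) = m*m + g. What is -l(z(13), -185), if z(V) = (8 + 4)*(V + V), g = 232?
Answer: -97576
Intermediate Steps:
z(V) = 24*V (z(V) = 12*(2*V) = 24*V)
l(m, T) = 232 + m² (l(m, T) = m*m + 232 = m² + 232 = 232 + m²)
-l(z(13), -185) = -(232 + (24*13)²) = -(232 + 312²) = -(232 + 97344) = -1*97576 = -97576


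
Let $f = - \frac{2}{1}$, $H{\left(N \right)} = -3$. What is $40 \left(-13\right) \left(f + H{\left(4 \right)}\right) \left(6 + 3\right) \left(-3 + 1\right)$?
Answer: $-46800$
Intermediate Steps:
$f = -2$ ($f = \left(-2\right) 1 = -2$)
$40 \left(-13\right) \left(f + H{\left(4 \right)}\right) \left(6 + 3\right) \left(-3 + 1\right) = 40 \left(-13\right) \left(-2 - 3\right) \left(6 + 3\right) \left(-3 + 1\right) = - 520 \left(- 5 \cdot 9 \left(-2\right)\right) = - 520 \left(\left(-5\right) \left(-18\right)\right) = \left(-520\right) 90 = -46800$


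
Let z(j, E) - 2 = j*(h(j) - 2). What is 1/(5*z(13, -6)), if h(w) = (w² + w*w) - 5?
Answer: 1/21525 ≈ 4.6458e-5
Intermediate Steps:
h(w) = -5 + 2*w² (h(w) = (w² + w²) - 5 = 2*w² - 5 = -5 + 2*w²)
z(j, E) = 2 + j*(-7 + 2*j²) (z(j, E) = 2 + j*((-5 + 2*j²) - 2) = 2 + j*(-7 + 2*j²))
1/(5*z(13, -6)) = 1/(5*(2 - 7*13 + 2*13³)) = 1/(5*(2 - 91 + 2*2197)) = 1/(5*(2 - 91 + 4394)) = 1/(5*4305) = 1/21525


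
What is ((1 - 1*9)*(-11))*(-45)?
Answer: -3960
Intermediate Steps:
((1 - 1*9)*(-11))*(-45) = ((1 - 9)*(-11))*(-45) = -8*(-11)*(-45) = 88*(-45) = -3960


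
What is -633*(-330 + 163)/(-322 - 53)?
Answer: -35237/125 ≈ -281.90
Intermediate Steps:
-633*(-330 + 163)/(-322 - 53) = -633/((-375/(-167))) = -633/((-375*(-1/167))) = -633/375/167 = -633*167/375 = -35237/125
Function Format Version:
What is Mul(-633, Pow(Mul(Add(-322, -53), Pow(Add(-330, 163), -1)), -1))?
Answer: Rational(-35237, 125) ≈ -281.90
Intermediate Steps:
Mul(-633, Pow(Mul(Add(-322, -53), Pow(Add(-330, 163), -1)), -1)) = Mul(-633, Pow(Mul(-375, Pow(-167, -1)), -1)) = Mul(-633, Pow(Mul(-375, Rational(-1, 167)), -1)) = Mul(-633, Pow(Rational(375, 167), -1)) = Mul(-633, Rational(167, 375)) = Rational(-35237, 125)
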